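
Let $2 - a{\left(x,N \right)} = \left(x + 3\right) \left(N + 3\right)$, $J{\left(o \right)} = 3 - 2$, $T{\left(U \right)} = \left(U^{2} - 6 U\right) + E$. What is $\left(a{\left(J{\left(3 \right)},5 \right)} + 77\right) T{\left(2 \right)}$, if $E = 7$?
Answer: $-47$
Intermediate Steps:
$T{\left(U \right)} = 7 + U^{2} - 6 U$ ($T{\left(U \right)} = \left(U^{2} - 6 U\right) + 7 = 7 + U^{2} - 6 U$)
$J{\left(o \right)} = 1$
$a{\left(x,N \right)} = 2 - \left(3 + N\right) \left(3 + x\right)$ ($a{\left(x,N \right)} = 2 - \left(x + 3\right) \left(N + 3\right) = 2 - \left(3 + x\right) \left(3 + N\right) = 2 - \left(3 + N\right) \left(3 + x\right)$)
$\left(a{\left(J{\left(3 \right)},5 \right)} + 77\right) T{\left(2 \right)} = \left(\left(-7 - 15 - 3 - 5 \cdot 1\right) + 77\right) \left(7 + 2^{2} - 12\right) = \left(\left(-7 - 15 - 3 - 5\right) + 77\right) \left(7 + 4 - 12\right) = \left(-30 + 77\right) \left(-1\right) = 47 \left(-1\right) = -47$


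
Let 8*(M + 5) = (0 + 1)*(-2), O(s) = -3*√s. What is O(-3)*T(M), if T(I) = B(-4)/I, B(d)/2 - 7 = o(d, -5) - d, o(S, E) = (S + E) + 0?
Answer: 16*I*√3/7 ≈ 3.959*I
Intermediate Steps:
o(S, E) = E + S (o(S, E) = (E + S) + 0 = E + S)
B(d) = 4 (B(d) = 14 + 2*((-5 + d) - d) = 14 + 2*(-5) = 14 - 10 = 4)
M = -21/4 (M = -5 + ((0 + 1)*(-2))/8 = -5 + (1*(-2))/8 = -5 + (⅛)*(-2) = -5 - ¼ = -21/4 ≈ -5.2500)
T(I) = 4/I
O(-3)*T(M) = (-3*I*√3)*(4/(-21/4)) = (-3*I*√3)*(4*(-4/21)) = -3*I*√3*(-16/21) = 16*I*√3/7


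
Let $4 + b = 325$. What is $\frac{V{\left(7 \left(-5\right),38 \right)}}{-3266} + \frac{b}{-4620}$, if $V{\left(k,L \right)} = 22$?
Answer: $- \frac{191671}{2514820} \approx -0.076217$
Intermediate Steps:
$b = 321$ ($b = -4 + 325 = 321$)
$\frac{V{\left(7 \left(-5\right),38 \right)}}{-3266} + \frac{b}{-4620} = \frac{22}{-3266} + \frac{321}{-4620} = 22 \left(- \frac{1}{3266}\right) + 321 \left(- \frac{1}{4620}\right) = - \frac{11}{1633} - \frac{107}{1540} = - \frac{191671}{2514820}$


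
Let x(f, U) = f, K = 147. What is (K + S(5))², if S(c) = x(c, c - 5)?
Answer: 23104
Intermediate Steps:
S(c) = c
(K + S(5))² = (147 + 5)² = 152² = 23104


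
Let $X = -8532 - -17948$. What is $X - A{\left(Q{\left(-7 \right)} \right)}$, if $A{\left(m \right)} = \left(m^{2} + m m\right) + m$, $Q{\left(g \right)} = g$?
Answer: $9325$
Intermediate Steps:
$X = 9416$ ($X = -8532 + 17948 = 9416$)
$A{\left(m \right)} = m + 2 m^{2}$ ($A{\left(m \right)} = \left(m^{2} + m^{2}\right) + m = 2 m^{2} + m = m + 2 m^{2}$)
$X - A{\left(Q{\left(-7 \right)} \right)} = 9416 - - 7 \left(1 + 2 \left(-7\right)\right) = 9416 - - 7 \left(1 - 14\right) = 9416 - \left(-7\right) \left(-13\right) = 9416 - 91 = 9325$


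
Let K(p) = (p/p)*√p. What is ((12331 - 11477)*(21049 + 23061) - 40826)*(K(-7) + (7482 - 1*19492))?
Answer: -451925659140 + 37629114*I*√7 ≈ -4.5193e+11 + 9.9557e+7*I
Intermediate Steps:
K(p) = √p (K(p) = 1*√p = √p)
((12331 - 11477)*(21049 + 23061) - 40826)*(K(-7) + (7482 - 1*19492)) = ((12331 - 11477)*(21049 + 23061) - 40826)*(√(-7) + (7482 - 1*19492)) = (854*44110 - 40826)*(I*√7 + (7482 - 19492)) = (37669940 - 40826)*(I*√7 - 12010) = 37629114*(-12010 + I*√7) = -451925659140 + 37629114*I*√7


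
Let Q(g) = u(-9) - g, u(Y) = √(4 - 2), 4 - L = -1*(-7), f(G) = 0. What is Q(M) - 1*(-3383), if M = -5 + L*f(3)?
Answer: 3388 + √2 ≈ 3389.4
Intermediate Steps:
L = -3 (L = 4 - (-1)*(-7) = 4 - 1*7 = 4 - 7 = -3)
u(Y) = √2
M = -5 (M = -5 - 3*0 = -5 + 0 = -5)
Q(g) = √2 - g
Q(M) - 1*(-3383) = (√2 - 1*(-5)) - 1*(-3383) = (√2 + 5) + 3383 = (5 + √2) + 3383 = 3388 + √2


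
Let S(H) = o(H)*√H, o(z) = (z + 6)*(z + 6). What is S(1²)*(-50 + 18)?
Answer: -1568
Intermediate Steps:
o(z) = (6 + z)² (o(z) = (6 + z)*(6 + z) = (6 + z)²)
S(H) = √H*(6 + H)² (S(H) = (6 + H)²*√H = √H*(6 + H)²)
S(1²)*(-50 + 18) = (√(1²)*(6 + 1²)²)*(-50 + 18) = (√1*(6 + 1)²)*(-32) = (1*7²)*(-32) = (1*49)*(-32) = 49*(-32) = -1568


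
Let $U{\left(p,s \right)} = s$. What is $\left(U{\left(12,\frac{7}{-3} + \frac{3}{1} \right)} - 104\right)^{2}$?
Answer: $\frac{96100}{9} \approx 10678.0$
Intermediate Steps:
$\left(U{\left(12,\frac{7}{-3} + \frac{3}{1} \right)} - 104\right)^{2} = \left(\left(\frac{7}{-3} + \frac{3}{1}\right) - 104\right)^{2} = \left(\left(7 \left(- \frac{1}{3}\right) + 3 \cdot 1\right) - 104\right)^{2} = \left(\left(- \frac{7}{3} + 3\right) - 104\right)^{2} = \left(\frac{2}{3} - 104\right)^{2} = \left(- \frac{310}{3}\right)^{2} = \frac{96100}{9}$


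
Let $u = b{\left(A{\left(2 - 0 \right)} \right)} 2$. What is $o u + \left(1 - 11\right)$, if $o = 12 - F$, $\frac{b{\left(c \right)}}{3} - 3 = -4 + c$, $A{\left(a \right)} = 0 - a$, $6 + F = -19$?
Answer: $-676$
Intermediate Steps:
$F = -25$ ($F = -6 - 19 = -25$)
$A{\left(a \right)} = - a$
$b{\left(c \right)} = -3 + 3 c$ ($b{\left(c \right)} = 9 + 3 \left(-4 + c\right) = 9 + \left(-12 + 3 c\right) = -3 + 3 c$)
$o = 37$ ($o = 12 - -25 = 12 + 25 = 37$)
$u = -18$ ($u = \left(-3 + 3 \left(- (2 - 0)\right)\right) 2 = \left(-3 + 3 \left(- (2 + 0)\right)\right) 2 = \left(-3 + 3 \left(\left(-1\right) 2\right)\right) 2 = \left(-3 + 3 \left(-2\right)\right) 2 = \left(-3 - 6\right) 2 = \left(-9\right) 2 = -18$)
$o u + \left(1 - 11\right) = 37 \left(-18\right) + \left(1 - 11\right) = -666 + \left(1 - 11\right) = -666 - 10 = -676$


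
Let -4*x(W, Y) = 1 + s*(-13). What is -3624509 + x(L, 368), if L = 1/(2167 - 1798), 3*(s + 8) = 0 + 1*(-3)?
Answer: -7249077/2 ≈ -3.6245e+6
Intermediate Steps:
s = -9 (s = -8 + (0 + 1*(-3))/3 = -8 + (0 - 3)/3 = -8 + (⅓)*(-3) = -8 - 1 = -9)
L = 1/369 ≈ 0.0027100
x(W, Y) = -59/2 (x(W, Y) = -(1 - 9*(-13))/4 = -(1 + 117)/4 = -¼*118 = -59/2)
-3624509 + x(L, 368) = -3624509 - 59/2 = -7249077/2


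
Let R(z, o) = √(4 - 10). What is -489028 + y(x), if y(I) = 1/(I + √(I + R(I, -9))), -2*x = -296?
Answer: -489028 + 1/(148 + √(148 + I*√6)) ≈ -4.8903e+5 - 3.9243e-6*I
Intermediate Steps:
R(z, o) = I*√6 (R(z, o) = √(-6) = I*√6)
x = 148 (x = -½*(-296) = 148)
y(I) = 1/(I + √(I + I*√6))
-489028 + y(x) = -489028 + 1/(148 + √(148 + I*√6))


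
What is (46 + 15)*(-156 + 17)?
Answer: -8479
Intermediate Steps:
(46 + 15)*(-156 + 17) = 61*(-139) = -8479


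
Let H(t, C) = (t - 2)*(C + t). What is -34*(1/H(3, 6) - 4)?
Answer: 1190/9 ≈ 132.22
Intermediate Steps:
H(t, C) = (-2 + t)*(C + t)
-34*(1/H(3, 6) - 4) = -34*(1/(3**2 - 2*6 - 2*3 + 6*3) - 4) = -34*(1/(9 - 12 - 6 + 18) - 4) = -34*(1/9 - 4) = -34*(-35/9) = 1190/9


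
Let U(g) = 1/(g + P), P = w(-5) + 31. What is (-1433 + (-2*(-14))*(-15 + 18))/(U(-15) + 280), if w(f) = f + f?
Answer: -8094/1681 ≈ -4.8150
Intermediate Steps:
w(f) = 2*f
P = 21 (P = 2*(-5) + 31 = -10 + 31 = 21)
U(g) = 1/(21 + g) (U(g) = 1/(g + 21) = 1/(21 + g))
(-1433 + (-2*(-14))*(-15 + 18))/(U(-15) + 280) = (-1433 + (-2*(-14))*(-15 + 18))/(1/(21 - 15) + 280) = (-1433 + 28*3)/(1/6 + 280) = (-1433 + 84)/(1/6 + 280) = -1349/1681/6 = -1349*6/1681 = -8094/1681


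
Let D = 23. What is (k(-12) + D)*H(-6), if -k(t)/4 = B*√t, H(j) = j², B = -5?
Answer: 828 + 1440*I*√3 ≈ 828.0 + 2494.2*I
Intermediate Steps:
k(t) = 20*√t (k(t) = -(-20)*√t = 20*√t)
(k(-12) + D)*H(-6) = (20*√(-12) + 23)*(-6)² = (20*(2*I*√3) + 23)*36 = (40*I*√3 + 23)*36 = (23 + 40*I*√3)*36 = 828 + 1440*I*√3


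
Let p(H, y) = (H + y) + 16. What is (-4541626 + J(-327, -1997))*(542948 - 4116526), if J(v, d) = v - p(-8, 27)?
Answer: 16231148393064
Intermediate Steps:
p(H, y) = 16 + H + y
J(v, d) = -35 + v (J(v, d) = v - (16 - 8 + 27) = v - 1*35 = v - 35 = -35 + v)
(-4541626 + J(-327, -1997))*(542948 - 4116526) = (-4541626 + (-35 - 327))*(542948 - 4116526) = (-4541626 - 362)*(-3573578) = -4541988*(-3573578) = 16231148393064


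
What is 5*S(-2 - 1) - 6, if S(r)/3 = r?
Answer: -51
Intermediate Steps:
S(r) = 3*r
5*S(-2 - 1) - 6 = 5*(3*(-2 - 1)) - 6 = 5*(3*(-3)) - 6 = 5*(-9) - 6 = -45 - 6 = -51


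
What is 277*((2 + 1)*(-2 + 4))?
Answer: 1662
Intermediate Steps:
277*((2 + 1)*(-2 + 4)) = 277*(3*2) = 277*6 = 1662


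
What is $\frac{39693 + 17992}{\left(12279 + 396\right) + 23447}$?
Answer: $\frac{57685}{36122} \approx 1.5969$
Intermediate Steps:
$\frac{39693 + 17992}{\left(12279 + 396\right) + 23447} = \frac{57685}{12675 + 23447} = \frac{57685}{36122}$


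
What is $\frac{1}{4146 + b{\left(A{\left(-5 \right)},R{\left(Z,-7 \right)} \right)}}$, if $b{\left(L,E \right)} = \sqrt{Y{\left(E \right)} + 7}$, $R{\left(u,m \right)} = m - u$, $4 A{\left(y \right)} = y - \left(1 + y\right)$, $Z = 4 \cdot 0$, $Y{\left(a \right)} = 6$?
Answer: $\frac{4146}{17189303} - \frac{\sqrt{13}}{17189303} \approx 0.00024099$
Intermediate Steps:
$Z = 0$
$A{\left(y \right)} = - \frac{1}{4}$ ($A{\left(y \right)} = \frac{y - \left(1 + y\right)}{4} = \frac{1}{4} \left(-1\right) = - \frac{1}{4}$)
$b{\left(L,E \right)} = \sqrt{13}$ ($b{\left(L,E \right)} = \sqrt{6 + 7} = \sqrt{13}$)
$\frac{1}{4146 + b{\left(A{\left(-5 \right)},R{\left(Z,-7 \right)} \right)}} = \frac{1}{4146 + \sqrt{13}}$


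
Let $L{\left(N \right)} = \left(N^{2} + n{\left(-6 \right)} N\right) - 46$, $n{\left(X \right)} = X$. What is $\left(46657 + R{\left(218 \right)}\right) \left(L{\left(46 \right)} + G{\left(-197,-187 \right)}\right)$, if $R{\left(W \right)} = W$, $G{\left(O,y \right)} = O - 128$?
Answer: $68859375$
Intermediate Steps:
$G{\left(O,y \right)} = -128 + O$
$L{\left(N \right)} = -46 + N^{2} - 6 N$ ($L{\left(N \right)} = \left(N^{2} - 6 N\right) - 46 = -46 + N^{2} - 6 N$)
$\left(46657 + R{\left(218 \right)}\right) \left(L{\left(46 \right)} + G{\left(-197,-187 \right)}\right) = \left(46657 + 218\right) \left(\left(-46 + 46^{2} - 276\right) - 325\right) = 46875 \left(\left(-46 + 2116 - 276\right) - 325\right) = 46875 \left(1794 - 325\right) = 46875 \cdot 1469 = 68859375$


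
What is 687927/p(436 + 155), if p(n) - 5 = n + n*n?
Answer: 687927/349877 ≈ 1.9662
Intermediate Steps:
p(n) = 5 + n + n**2 (p(n) = 5 + (n + n*n) = 5 + (n + n**2) = 5 + n + n**2)
687927/p(436 + 155) = 687927/(5 + (436 + 155) + (436 + 155)**2) = 687927/(5 + 591 + 591**2) = 687927/(5 + 591 + 349281) = 687927/349877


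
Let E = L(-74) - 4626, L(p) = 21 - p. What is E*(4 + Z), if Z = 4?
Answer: -36248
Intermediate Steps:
E = -4531 (E = (21 - 1*(-74)) - 4626 = (21 + 74) - 4626 = 95 - 4626 = -4531)
E*(4 + Z) = -4531*(4 + 4) = -4531*8 = -36248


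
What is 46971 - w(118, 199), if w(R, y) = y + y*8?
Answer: 45180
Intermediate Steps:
w(R, y) = 9*y (w(R, y) = y + 8*y = 9*y)
46971 - w(118, 199) = 46971 - 9*199 = 46971 - 1*1791 = 46971 - 1791 = 45180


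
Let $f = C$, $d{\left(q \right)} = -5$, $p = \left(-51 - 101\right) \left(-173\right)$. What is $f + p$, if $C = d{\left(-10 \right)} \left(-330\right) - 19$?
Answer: $27927$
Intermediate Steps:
$p = 26296$ ($p = \left(-152\right) \left(-173\right) = 26296$)
$C = 1631$ ($C = \left(-5\right) \left(-330\right) - 19 = 1650 - 19 = 1631$)
$f = 1631$
$f + p = 1631 + 26296 = 27927$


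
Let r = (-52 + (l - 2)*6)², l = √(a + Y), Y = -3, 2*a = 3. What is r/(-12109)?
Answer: -4042/12109 + 384*I*√6/12109 ≈ -0.3338 + 0.077678*I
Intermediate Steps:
a = 3/2 (a = (½)*3 = 3/2 ≈ 1.5000)
l = I*√6/2 (l = √(3/2 - 3) = √(-3/2) = I*√6/2 ≈ 1.2247*I)
r = (-64 + 3*I*√6)² (r = (-52 + (I*√6/2 - 2)*6)² = (-52 + (-2 + I*√6/2)*6)² = (-52 + (-12 + 3*I*√6))² = (-64 + 3*I*√6)² ≈ 4042.0 - 940.6*I)
r/(-12109) = (4042 - 384*I*√6)/(-12109) = (4042 - 384*I*√6)*(-1/12109) = -4042/12109 + 384*I*√6/12109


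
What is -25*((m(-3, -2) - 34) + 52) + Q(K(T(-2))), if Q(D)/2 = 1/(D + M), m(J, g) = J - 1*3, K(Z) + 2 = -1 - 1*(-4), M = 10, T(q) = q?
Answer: -3298/11 ≈ -299.82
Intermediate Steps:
K(Z) = 1 (K(Z) = -2 + (-1 - 1*(-4)) = -2 + (-1 + 4) = -2 + 3 = 1)
m(J, g) = -3 + J (m(J, g) = J - 3 = -3 + J)
Q(D) = 2/(10 + D) (Q(D) = 2/(D + 10) = 2/(10 + D))
-25*((m(-3, -2) - 34) + 52) + Q(K(T(-2))) = -25*(((-3 - 3) - 34) + 52) + 2/(10 + 1) = -25*((-6 - 34) + 52) + 2/11 = -25*(-40 + 52) + 2*(1/11) = -25*12 + 2/11 = -300 + 2/11 = -3298/11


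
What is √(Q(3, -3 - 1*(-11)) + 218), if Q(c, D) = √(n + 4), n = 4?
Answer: √(218 + 2*√2) ≈ 14.860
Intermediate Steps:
Q(c, D) = 2*√2 (Q(c, D) = √(4 + 4) = √8 = 2*√2)
√(Q(3, -3 - 1*(-11)) + 218) = √(2*√2 + 218) = √(218 + 2*√2)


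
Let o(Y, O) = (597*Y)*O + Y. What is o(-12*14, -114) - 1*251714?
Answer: 11181862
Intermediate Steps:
o(Y, O) = Y + 597*O*Y (o(Y, O) = 597*O*Y + Y = Y + 597*O*Y)
o(-12*14, -114) - 1*251714 = (-12*14)*(1 + 597*(-114)) - 1*251714 = -168*(1 - 68058) - 251714 = -168*(-68057) - 251714 = 11433576 - 251714 = 11181862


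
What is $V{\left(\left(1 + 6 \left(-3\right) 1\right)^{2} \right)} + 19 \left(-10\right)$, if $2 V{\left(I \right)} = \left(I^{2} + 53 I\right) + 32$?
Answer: $49245$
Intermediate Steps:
$V{\left(I \right)} = 16 + \frac{I^{2}}{2} + \frac{53 I}{2}$ ($V{\left(I \right)} = \frac{\left(I^{2} + 53 I\right) + 32}{2} = \frac{32 + I^{2} + 53 I}{2} = 16 + \frac{I^{2}}{2} + \frac{53 I}{2}$)
$V{\left(\left(1 + 6 \left(-3\right) 1\right)^{2} \right)} + 19 \left(-10\right) = \left(16 + \frac{\left(\left(1 + 6 \left(-3\right) 1\right)^{2}\right)^{2}}{2} + \frac{53 \left(1 + 6 \left(-3\right) 1\right)^{2}}{2}\right) + 19 \left(-10\right) = \left(16 + \frac{\left(\left(1 - 18\right)^{2}\right)^{2}}{2} + \frac{53 \left(1 - 18\right)^{2}}{2}\right) - 190 = \left(16 + \frac{\left(\left(-17\right)^{2}\right)^{2}}{2} + \frac{53 \left(-17\right)^{2}}{2}\right) - 190 = \left(16 + \frac{289^{2}}{2} + \frac{53}{2} \cdot 289\right) - 190 = \left(16 + \frac{1}{2} \cdot 83521 + \frac{15317}{2}\right) - 190 = \left(16 + \frac{83521}{2} + \frac{15317}{2}\right) - 190 = 49435 - 190 = 49245$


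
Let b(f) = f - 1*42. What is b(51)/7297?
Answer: 9/7297 ≈ 0.0012334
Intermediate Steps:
b(f) = -42 + f (b(f) = f - 42 = -42 + f)
b(51)/7297 = (-42 + 51)/7297 = 9*(1/7297) = 9/7297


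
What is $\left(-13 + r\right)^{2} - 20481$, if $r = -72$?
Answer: $-13256$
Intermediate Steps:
$\left(-13 + r\right)^{2} - 20481 = \left(-13 - 72\right)^{2} - 20481 = \left(-85\right)^{2} - 20481 = 7225 - 20481 = -13256$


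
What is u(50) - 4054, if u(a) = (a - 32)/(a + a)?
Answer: -202691/50 ≈ -4053.8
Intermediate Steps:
u(a) = (-32 + a)/(2*a) (u(a) = (-32 + a)/((2*a)) = (-32 + a)*(1/(2*a)) = (-32 + a)/(2*a))
u(50) - 4054 = (1/2)*(-32 + 50)/50 - 4054 = (1/2)*(1/50)*18 - 4054 = 9/50 - 4054 = -202691/50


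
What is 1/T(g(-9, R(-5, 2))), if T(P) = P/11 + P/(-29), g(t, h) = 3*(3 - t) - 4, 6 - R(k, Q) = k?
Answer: 319/576 ≈ 0.55382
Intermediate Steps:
R(k, Q) = 6 - k
g(t, h) = 5 - 3*t (g(t, h) = (9 - 3*t) - 4 = 5 - 3*t)
T(P) = 18*P/319 (T(P) = P*(1/11) + P*(-1/29) = P/11 - P/29 = 18*P/319)
1/T(g(-9, R(-5, 2))) = 1/(18*(5 - 3*(-9))/319) = 1/(18*(5 + 27)/319) = 1/((18/319)*32) = 1/(576/319) = 319/576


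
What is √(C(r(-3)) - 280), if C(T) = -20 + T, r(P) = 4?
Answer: 2*I*√74 ≈ 17.205*I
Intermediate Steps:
√(C(r(-3)) - 280) = √((-20 + 4) - 280) = √(-16 - 280) = √(-296) = 2*I*√74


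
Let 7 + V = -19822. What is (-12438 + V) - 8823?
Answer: -41090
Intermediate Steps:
V = -19829 (V = -7 - 19822 = -19829)
(-12438 + V) - 8823 = (-12438 - 19829) - 8823 = -32267 - 8823 = -41090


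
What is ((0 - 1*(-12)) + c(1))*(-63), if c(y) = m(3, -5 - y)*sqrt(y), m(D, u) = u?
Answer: -378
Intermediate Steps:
c(y) = sqrt(y)*(-5 - y) (c(y) = (-5 - y)*sqrt(y) = sqrt(y)*(-5 - y))
((0 - 1*(-12)) + c(1))*(-63) = ((0 - 1*(-12)) + sqrt(1)*(-5 - 1*1))*(-63) = ((0 + 12) + 1*(-5 - 1))*(-63) = (12 + 1*(-6))*(-63) = (12 - 6)*(-63) = 6*(-63) = -378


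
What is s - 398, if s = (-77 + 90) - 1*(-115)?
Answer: -270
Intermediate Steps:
s = 128 (s = 13 + 115 = 128)
s - 398 = 128 - 398 = -270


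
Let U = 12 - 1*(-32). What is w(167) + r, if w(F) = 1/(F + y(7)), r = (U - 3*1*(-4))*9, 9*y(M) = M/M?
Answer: 758025/1504 ≈ 504.01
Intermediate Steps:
y(M) = ⅑ (y(M) = (M/M)/9 = (⅑)*1 = ⅑)
U = 44 (U = 12 + 32 = 44)
r = 504 (r = (44 - 3*1*(-4))*9 = (44 - 3*(-4))*9 = (44 + 12)*9 = 56*9 = 504)
w(F) = 1/(⅑ + F) (w(F) = 1/(F + ⅑) = 1/(⅑ + F))
w(167) + r = 9/(1 + 9*167) + 504 = 9/(1 + 1503) + 504 = 9/1504 + 504 = 758025/1504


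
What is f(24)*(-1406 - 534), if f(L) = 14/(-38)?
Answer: 13580/19 ≈ 714.74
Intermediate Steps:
f(L) = -7/19 (f(L) = 14*(-1/38) = -7/19)
f(24)*(-1406 - 534) = -7*(-1406 - 534)/19 = -7/19*(-1940) = 13580/19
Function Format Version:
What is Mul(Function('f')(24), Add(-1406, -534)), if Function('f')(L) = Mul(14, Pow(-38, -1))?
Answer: Rational(13580, 19) ≈ 714.74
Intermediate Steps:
Function('f')(L) = Rational(-7, 19) (Function('f')(L) = Mul(14, Rational(-1, 38)) = Rational(-7, 19))
Mul(Function('f')(24), Add(-1406, -534)) = Mul(Rational(-7, 19), Add(-1406, -534)) = Mul(Rational(-7, 19), -1940) = Rational(13580, 19)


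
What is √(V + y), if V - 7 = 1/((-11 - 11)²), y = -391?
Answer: I*√185855/22 ≈ 19.596*I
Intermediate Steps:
V = 3389/484 (V = 7 + 1/((-11 - 11)²) = 7 + 1/((-22)²) = 7 + 1/484 = 3389/484 ≈ 7.0021)
√(V + y) = √(3389/484 - 391) = √(-185855/484) = I*√185855/22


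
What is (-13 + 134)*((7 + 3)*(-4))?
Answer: -4840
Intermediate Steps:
(-13 + 134)*((7 + 3)*(-4)) = 121*(10*(-4)) = 121*(-40) = -4840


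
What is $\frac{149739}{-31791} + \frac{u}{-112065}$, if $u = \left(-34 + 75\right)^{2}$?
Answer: $- \frac{5611313902}{1187552805} \approx -4.7251$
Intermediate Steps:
$u = 1681$ ($u = 41^{2} = 1681$)
$\frac{149739}{-31791} + \frac{u}{-112065} = \frac{149739}{-31791} + \frac{1681}{-112065} = 149739 \left(- \frac{1}{31791}\right) + 1681 \left(- \frac{1}{112065}\right) = - \frac{49913}{10597} - \frac{1681}{112065} = - \frac{5611313902}{1187552805}$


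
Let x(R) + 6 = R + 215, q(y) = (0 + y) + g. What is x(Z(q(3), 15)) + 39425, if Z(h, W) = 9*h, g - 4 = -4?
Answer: 39661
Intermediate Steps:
g = 0 (g = 4 - 4 = 0)
q(y) = y (q(y) = (0 + y) + 0 = y + 0 = y)
x(R) = 209 + R (x(R) = -6 + (R + 215) = -6 + (215 + R) = 209 + R)
x(Z(q(3), 15)) + 39425 = (209 + 9*3) + 39425 = (209 + 27) + 39425 = 236 + 39425 = 39661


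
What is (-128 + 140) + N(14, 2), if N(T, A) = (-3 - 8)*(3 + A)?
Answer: -43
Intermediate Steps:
N(T, A) = -33 - 11*A (N(T, A) = -11*(3 + A) = -33 - 11*A)
(-128 + 140) + N(14, 2) = (-128 + 140) + (-33 - 11*2) = 12 + (-33 - 22) = 12 - 55 = -43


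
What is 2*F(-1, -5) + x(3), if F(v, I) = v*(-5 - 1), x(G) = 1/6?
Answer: 73/6 ≈ 12.167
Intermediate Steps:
x(G) = ⅙
F(v, I) = -6*v (F(v, I) = v*(-6) = -6*v)
2*F(-1, -5) + x(3) = 2*(-6*(-1)) + ⅙ = 2*6 + ⅙ = 12 + ⅙ = 73/6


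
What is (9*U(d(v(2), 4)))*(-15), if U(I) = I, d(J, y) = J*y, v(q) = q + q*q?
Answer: -3240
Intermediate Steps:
v(q) = q + q**2
(9*U(d(v(2), 4)))*(-15) = (9*((2*(1 + 2))*4))*(-15) = (9*((2*3)*4))*(-15) = (9*(6*4))*(-15) = (9*24)*(-15) = 216*(-15) = -3240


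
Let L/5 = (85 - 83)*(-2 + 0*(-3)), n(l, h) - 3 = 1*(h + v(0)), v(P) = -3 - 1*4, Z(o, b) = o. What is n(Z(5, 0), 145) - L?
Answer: 161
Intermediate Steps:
v(P) = -7 (v(P) = -3 - 4 = -7)
n(l, h) = -4 + h (n(l, h) = 3 + 1*(h - 7) = 3 + 1*(-7 + h) = 3 + (-7 + h) = -4 + h)
L = -20 (L = 5*((85 - 83)*(-2 + 0*(-3))) = 5*(2*(-2 + 0)) = 5*(2*(-2)) = 5*(-4) = -20)
n(Z(5, 0), 145) - L = (-4 + 145) - 1*(-20) = 141 + 20 = 161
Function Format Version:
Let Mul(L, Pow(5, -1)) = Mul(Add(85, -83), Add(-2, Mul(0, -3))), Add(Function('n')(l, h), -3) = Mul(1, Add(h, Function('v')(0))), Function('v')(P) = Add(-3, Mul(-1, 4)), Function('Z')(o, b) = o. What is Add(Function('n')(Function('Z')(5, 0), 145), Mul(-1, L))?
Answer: 161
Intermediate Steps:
Function('v')(P) = -7 (Function('v')(P) = Add(-3, -4) = -7)
Function('n')(l, h) = Add(-4, h) (Function('n')(l, h) = Add(3, Mul(1, Add(h, -7))) = Add(3, Mul(1, Add(-7, h))) = Add(3, Add(-7, h)) = Add(-4, h))
L = -20 (L = Mul(5, Mul(Add(85, -83), Add(-2, Mul(0, -3)))) = Mul(5, Mul(2, Add(-2, 0))) = Mul(5, Mul(2, -2)) = Mul(5, -4) = -20)
Add(Function('n')(Function('Z')(5, 0), 145), Mul(-1, L)) = Add(Add(-4, 145), Mul(-1, -20)) = Add(141, 20) = 161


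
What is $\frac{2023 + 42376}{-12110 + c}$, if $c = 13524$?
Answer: $\frac{44399}{1414} \approx 31.4$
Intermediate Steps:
$\frac{2023 + 42376}{-12110 + c} = \frac{2023 + 42376}{-12110 + 13524} = \frac{44399}{1414}$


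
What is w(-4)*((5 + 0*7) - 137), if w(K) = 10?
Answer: -1320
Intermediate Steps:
w(-4)*((5 + 0*7) - 137) = 10*((5 + 0*7) - 137) = 10*((5 + 0) - 137) = 10*(5 - 137) = 10*(-132) = -1320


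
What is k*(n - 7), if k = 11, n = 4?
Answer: -33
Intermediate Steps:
k*(n - 7) = 11*(4 - 7) = 11*(-3) = -33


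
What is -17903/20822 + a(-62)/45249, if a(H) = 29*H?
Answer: -847530803/942174678 ≈ -0.89955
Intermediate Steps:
-17903/20822 + a(-62)/45249 = -17903/20822 + (29*(-62))/45249 = -17903*1/20822 - 1798*1/45249 = -17903/20822 - 1798/45249 = -847530803/942174678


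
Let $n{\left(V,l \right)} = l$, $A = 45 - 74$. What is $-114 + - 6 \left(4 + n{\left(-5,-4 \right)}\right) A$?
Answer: $-114$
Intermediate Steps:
$A = -29$
$-114 + - 6 \left(4 + n{\left(-5,-4 \right)}\right) A = -114 + - 6 \left(4 - 4\right) \left(-29\right) = -114 + \left(-6\right) 0 \left(-29\right) = -114 + 0 \left(-29\right) = -114 + 0 = -114$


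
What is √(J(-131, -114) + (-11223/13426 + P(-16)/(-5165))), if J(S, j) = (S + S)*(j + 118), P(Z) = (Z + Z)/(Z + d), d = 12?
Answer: I*√102930966151050830/9906470 ≈ 32.386*I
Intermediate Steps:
P(Z) = 2*Z/(12 + Z) (P(Z) = (Z + Z)/(Z + 12) = (2*Z)/(12 + Z) = 2*Z/(12 + Z))
J(S, j) = 2*S*(118 + j) (J(S, j) = (2*S)*(118 + j) = 2*S*(118 + j))
√(J(-131, -114) + (-11223/13426 + P(-16)/(-5165))) = √(2*(-131)*(118 - 114) + (-11223/13426 + (2*(-16)/(12 - 16))/(-5165))) = √(2*(-131)*4 + (-11223*1/13426 + (2*(-16)/(-4))*(-1/5165))) = √(-1048 + (-11223/13426 + (2*(-16)*(-¼))*(-1/5165))) = √(-1048 + (-11223/13426 + 8*(-1/5165))) = √(-1048 + (-11223/13426 - 8/5165)) = √(-1048 - 58074203/69345290) = √(-72731938123/69345290) = I*√102930966151050830/9906470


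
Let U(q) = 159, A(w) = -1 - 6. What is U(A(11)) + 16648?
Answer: 16807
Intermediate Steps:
A(w) = -7
U(A(11)) + 16648 = 159 + 16648 = 16807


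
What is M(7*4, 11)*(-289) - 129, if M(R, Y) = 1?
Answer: -418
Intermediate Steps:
M(7*4, 11)*(-289) - 129 = 1*(-289) - 129 = -289 - 129 = -418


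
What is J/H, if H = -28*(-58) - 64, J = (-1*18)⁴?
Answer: 4374/65 ≈ 67.292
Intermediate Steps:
J = 104976 (J = (-18)⁴ = 104976)
H = 1560 (H = 1624 - 64 = 1560)
J/H = 104976/1560 = 104976*(1/1560) = 4374/65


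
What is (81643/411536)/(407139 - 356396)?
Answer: 81643/20882571248 ≈ 3.9096e-6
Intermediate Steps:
(81643/411536)/(407139 - 356396) = (81643*(1/411536))/50743 = (81643/411536)*(1/50743) = 81643/20882571248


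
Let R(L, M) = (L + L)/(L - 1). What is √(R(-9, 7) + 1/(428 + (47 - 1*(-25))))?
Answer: √4505/50 ≈ 1.3424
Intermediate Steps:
R(L, M) = 2*L/(-1 + L) (R(L, M) = (2*L)/(-1 + L) = 2*L/(-1 + L))
√(R(-9, 7) + 1/(428 + (47 - 1*(-25)))) = √(2*(-9)/(-1 - 9) + 1/(428 + (47 - 1*(-25)))) = √(2*(-9)/(-10) + 1/(428 + (47 + 25))) = √(2*(-9)*(-⅒) + 1/(428 + 72)) = √(9/5 + 1/500) = √(901/500) = √4505/50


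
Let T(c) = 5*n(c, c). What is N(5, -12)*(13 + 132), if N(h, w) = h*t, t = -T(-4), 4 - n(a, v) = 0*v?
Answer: -14500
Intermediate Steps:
n(a, v) = 4 (n(a, v) = 4 - 0*v = 4 - 1*0 = 4 + 0 = 4)
T(c) = 20 (T(c) = 5*4 = 20)
t = -20 (t = -1*20 = -20)
N(h, w) = -20*h (N(h, w) = h*(-20) = -20*h)
N(5, -12)*(13 + 132) = (-20*5)*(13 + 132) = -100*145 = -14500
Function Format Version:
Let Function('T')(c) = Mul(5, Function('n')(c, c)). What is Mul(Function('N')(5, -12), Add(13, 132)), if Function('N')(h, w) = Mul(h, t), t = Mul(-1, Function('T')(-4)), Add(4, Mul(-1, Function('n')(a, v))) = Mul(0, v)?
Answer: -14500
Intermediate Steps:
Function('n')(a, v) = 4 (Function('n')(a, v) = Add(4, Mul(-1, Mul(0, v))) = Add(4, Mul(-1, 0)) = Add(4, 0) = 4)
Function('T')(c) = 20 (Function('T')(c) = Mul(5, 4) = 20)
t = -20 (t = Mul(-1, 20) = -20)
Function('N')(h, w) = Mul(-20, h) (Function('N')(h, w) = Mul(h, -20) = Mul(-20, h))
Mul(Function('N')(5, -12), Add(13, 132)) = Mul(Mul(-20, 5), Add(13, 132)) = Mul(-100, 145) = -14500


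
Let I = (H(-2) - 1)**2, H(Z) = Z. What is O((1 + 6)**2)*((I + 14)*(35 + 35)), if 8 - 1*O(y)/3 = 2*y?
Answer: -434700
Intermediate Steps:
O(y) = 24 - 6*y
I = 9 (I = (-2 - 1)**2 = (-3)**2 = 9)
O((1 + 6)**2)*((I + 14)*(35 + 35)) = (24 - 6*(1 + 6)**2)*((9 + 14)*(35 + 35)) = (24 - 6*7**2)*(23*70) = (24 - 6*49)*1610 = (24 - 294)*1610 = -270*1610 = -434700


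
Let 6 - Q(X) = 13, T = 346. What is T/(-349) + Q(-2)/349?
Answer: -353/349 ≈ -1.0115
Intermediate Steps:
Q(X) = -7 (Q(X) = 6 - 1*13 = 6 - 13 = -7)
T/(-349) + Q(-2)/349 = 346/(-349) - 7/349 = 346*(-1/349) - 7*1/349 = -346/349 - 7/349 = -353/349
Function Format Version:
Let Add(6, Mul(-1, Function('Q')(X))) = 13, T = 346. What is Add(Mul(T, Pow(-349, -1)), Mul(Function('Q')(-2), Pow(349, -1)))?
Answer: Rational(-353, 349) ≈ -1.0115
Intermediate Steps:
Function('Q')(X) = -7 (Function('Q')(X) = Add(6, Mul(-1, 13)) = Add(6, -13) = -7)
Add(Mul(T, Pow(-349, -1)), Mul(Function('Q')(-2), Pow(349, -1))) = Add(Mul(346, Pow(-349, -1)), Mul(-7, Pow(349, -1))) = Add(Mul(346, Rational(-1, 349)), Mul(-7, Rational(1, 349))) = Add(Rational(-346, 349), Rational(-7, 349)) = Rational(-353, 349)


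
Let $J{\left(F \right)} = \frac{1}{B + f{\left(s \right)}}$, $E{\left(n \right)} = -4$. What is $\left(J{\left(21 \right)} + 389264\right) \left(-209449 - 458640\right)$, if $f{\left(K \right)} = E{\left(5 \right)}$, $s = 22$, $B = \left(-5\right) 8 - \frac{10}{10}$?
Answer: $- \frac{11702834174231}{45} \approx -2.6006 \cdot 10^{11}$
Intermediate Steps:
$B = -41$ ($B = -40 - 1 = -41$)
$f{\left(K \right)} = -4$
$J{\left(F \right)} = - \frac{1}{45}$ ($J{\left(F \right)} = \frac{1}{-41 - 4} = \frac{1}{-45} = - \frac{1}{45}$)
$\left(J{\left(21 \right)} + 389264\right) \left(-209449 - 458640\right) = \left(- \frac{1}{45} + 389264\right) \left(-209449 - 458640\right) = \frac{17516879}{45} \left(-668089\right) = - \frac{11702834174231}{45}$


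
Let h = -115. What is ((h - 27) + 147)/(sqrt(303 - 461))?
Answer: -5*I*sqrt(158)/158 ≈ -0.39778*I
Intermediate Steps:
((h - 27) + 147)/(sqrt(303 - 461)) = ((-115 - 27) + 147)/(sqrt(303 - 461)) = (-142 + 147)/(sqrt(-158)) = 5/((I*sqrt(158))) = 5*(-I*sqrt(158)/158) = -5*I*sqrt(158)/158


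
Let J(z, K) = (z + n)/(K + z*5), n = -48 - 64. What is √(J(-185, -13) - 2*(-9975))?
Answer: √17553166386/938 ≈ 141.25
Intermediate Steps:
n = -112
J(z, K) = (-112 + z)/(K + 5*z) (J(z, K) = (z - 112)/(K + z*5) = (-112 + z)/(K + 5*z))
√(J(-185, -13) - 2*(-9975)) = √((-112 - 185)/(-13 + 5*(-185)) - 2*(-9975)) = √(-297/(-13 - 925) + 19950) = √(-297/(-938) + 19950) = √(-1/938*(-297) + 19950) = √(297/938 + 19950) = √(18713397/938) = √17553166386/938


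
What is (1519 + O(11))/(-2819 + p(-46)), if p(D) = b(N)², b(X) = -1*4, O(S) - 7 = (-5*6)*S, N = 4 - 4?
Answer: -1196/2803 ≈ -0.42669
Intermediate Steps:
N = 0
O(S) = 7 - 30*S (O(S) = 7 + (-5*6)*S = 7 - 30*S)
b(X) = -4
p(D) = 16 (p(D) = (-4)² = 16)
(1519 + O(11))/(-2819 + p(-46)) = (1519 + (7 - 30*11))/(-2819 + 16) = (1519 + (7 - 330))/(-2803) = (1519 - 323)*(-1/2803) = 1196*(-1/2803) = -1196/2803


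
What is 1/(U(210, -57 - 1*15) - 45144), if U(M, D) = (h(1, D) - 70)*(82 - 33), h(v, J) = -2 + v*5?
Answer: -1/48427 ≈ -2.0650e-5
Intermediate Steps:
h(v, J) = -2 + 5*v
U(M, D) = -3283 (U(M, D) = ((-2 + 5*1) - 70)*(82 - 33) = ((-2 + 5) - 70)*49 = (3 - 70)*49 = -67*49 = -3283)
1/(U(210, -57 - 1*15) - 45144) = 1/(-3283 - 45144) = 1/(-48427) = -1/48427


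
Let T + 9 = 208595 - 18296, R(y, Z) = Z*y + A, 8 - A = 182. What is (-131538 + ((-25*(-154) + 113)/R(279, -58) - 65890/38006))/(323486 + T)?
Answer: -13628114498631/53229431608256 ≈ -0.25603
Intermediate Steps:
A = -174 (A = 8 - 1*182 = 8 - 182 = -174)
R(y, Z) = -174 + Z*y (R(y, Z) = Z*y - 174 = -174 + Z*y)
T = 190290 (T = -9 + (208595 - 18296) = -9 + 190299 = 190290)
(-131538 + ((-25*(-154) + 113)/R(279, -58) - 65890/38006))/(323486 + T) = (-131538 + ((-25*(-154) + 113)/(-174 - 58*279) - 65890/38006))/(323486 + 190290) = (-131538 + ((3850 + 113)/(-174 - 16182) - 65890*1/38006))/513776 = (-131538 + (3963/(-16356) - 32945/19003))*(1/513776) = (-131538 + (3963*(-1/16356) - 32945/19003))*(1/513776) = (-131538 + (-1321/5452 - 32945/19003))*(1/513776) = (-131538 - 204719103/103604356)*(1/513776) = -13628114498631/103604356*1/513776 = -13628114498631/53229431608256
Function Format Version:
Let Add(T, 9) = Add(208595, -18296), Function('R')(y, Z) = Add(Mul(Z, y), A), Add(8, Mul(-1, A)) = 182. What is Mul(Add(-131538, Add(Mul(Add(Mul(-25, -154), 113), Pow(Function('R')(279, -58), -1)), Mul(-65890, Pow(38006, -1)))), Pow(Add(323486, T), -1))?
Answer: Rational(-13628114498631, 53229431608256) ≈ -0.25603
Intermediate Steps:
A = -174 (A = Add(8, Mul(-1, 182)) = Add(8, -182) = -174)
Function('R')(y, Z) = Add(-174, Mul(Z, y)) (Function('R')(y, Z) = Add(Mul(Z, y), -174) = Add(-174, Mul(Z, y)))
T = 190290 (T = Add(-9, Add(208595, -18296)) = Add(-9, 190299) = 190290)
Mul(Add(-131538, Add(Mul(Add(Mul(-25, -154), 113), Pow(Function('R')(279, -58), -1)), Mul(-65890, Pow(38006, -1)))), Pow(Add(323486, T), -1)) = Mul(Add(-131538, Add(Mul(Add(Mul(-25, -154), 113), Pow(Add(-174, Mul(-58, 279)), -1)), Mul(-65890, Pow(38006, -1)))), Pow(Add(323486, 190290), -1)) = Mul(Add(-131538, Add(Mul(Add(3850, 113), Pow(Add(-174, -16182), -1)), Mul(-65890, Rational(1, 38006)))), Pow(513776, -1)) = Mul(Add(-131538, Add(Mul(3963, Pow(-16356, -1)), Rational(-32945, 19003))), Rational(1, 513776)) = Mul(Add(-131538, Add(Mul(3963, Rational(-1, 16356)), Rational(-32945, 19003))), Rational(1, 513776)) = Mul(Add(-131538, Add(Rational(-1321, 5452), Rational(-32945, 19003))), Rational(1, 513776)) = Mul(Add(-131538, Rational(-204719103, 103604356)), Rational(1, 513776)) = Mul(Rational(-13628114498631, 103604356), Rational(1, 513776)) = Rational(-13628114498631, 53229431608256)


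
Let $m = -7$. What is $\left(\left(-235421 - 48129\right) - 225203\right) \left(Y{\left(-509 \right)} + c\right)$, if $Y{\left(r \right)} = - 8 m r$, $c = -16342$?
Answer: $22815537038$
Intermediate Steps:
$Y{\left(r \right)} = 56 r$ ($Y{\left(r \right)} = \left(-8\right) \left(-7\right) r = 56 r$)
$\left(\left(-235421 - 48129\right) - 225203\right) \left(Y{\left(-509 \right)} + c\right) = \left(\left(-235421 - 48129\right) - 225203\right) \left(56 \left(-509\right) - 16342\right) = \left(\left(-235421 - 48129\right) - 225203\right) \left(-28504 - 16342\right) = \left(-283550 - 225203\right) \left(-44846\right) = \left(-508753\right) \left(-44846\right) = 22815537038$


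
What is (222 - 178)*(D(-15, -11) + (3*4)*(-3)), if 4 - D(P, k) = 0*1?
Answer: -1408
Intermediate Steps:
D(P, k) = 4 (D(P, k) = 4 - 0 = 4 - 1*0 = 4 + 0 = 4)
(222 - 178)*(D(-15, -11) + (3*4)*(-3)) = (222 - 178)*(4 + (3*4)*(-3)) = 44*(4 + 12*(-3)) = 44*(4 - 36) = 44*(-32) = -1408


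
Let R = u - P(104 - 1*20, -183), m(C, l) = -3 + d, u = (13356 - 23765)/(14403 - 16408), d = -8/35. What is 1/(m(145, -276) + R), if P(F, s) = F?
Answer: -2807/230278 ≈ -0.012190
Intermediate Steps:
d = -8/35 (d = -8*1/35 = -8/35 ≈ -0.22857)
u = 10409/2005 (u = -10409/(-2005) = -10409*(-1/2005) = 10409/2005 ≈ 5.1915)
m(C, l) = -113/35 (m(C, l) = -3 - 8/35 = -113/35)
R = -158011/2005 (R = 10409/2005 - (104 - 1*20) = 10409/2005 - (104 - 20) = 10409/2005 - 1*84 = 10409/2005 - 84 = -158011/2005 ≈ -78.808)
1/(m(145, -276) + R) = 1/(-113/35 - 158011/2005) = 1/(-230278/2807) = -2807/230278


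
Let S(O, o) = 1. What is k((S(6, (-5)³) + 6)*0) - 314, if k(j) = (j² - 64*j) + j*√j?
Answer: -314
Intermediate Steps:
k(j) = j² + j^(3/2) - 64*j (k(j) = (j² - 64*j) + j^(3/2) = j² + j^(3/2) - 64*j)
k((S(6, (-5)³) + 6)*0) - 314 = (((1 + 6)*0)² + ((1 + 6)*0)^(3/2) - 64*(1 + 6)*0) - 314 = ((7*0)² + (7*0)^(3/2) - 448*0) - 314 = (0² + 0^(3/2) - 64*0) - 314 = (0 + 0 + 0) - 314 = 0 - 314 = -314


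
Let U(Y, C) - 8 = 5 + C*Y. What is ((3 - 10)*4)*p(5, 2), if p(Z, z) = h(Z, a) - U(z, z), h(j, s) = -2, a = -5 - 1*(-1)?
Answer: 532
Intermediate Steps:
a = -4 (a = -5 + 1 = -4)
U(Y, C) = 13 + C*Y (U(Y, C) = 8 + (5 + C*Y) = 13 + C*Y)
p(Z, z) = -15 - z**2 (p(Z, z) = -2 - (13 + z*z) = -2 - (13 + z**2) = -2 + (-13 - z**2) = -15 - z**2)
((3 - 10)*4)*p(5, 2) = ((3 - 10)*4)*(-15 - 1*2**2) = (-7*4)*(-15 - 1*4) = -28*(-15 - 4) = -28*(-19) = 532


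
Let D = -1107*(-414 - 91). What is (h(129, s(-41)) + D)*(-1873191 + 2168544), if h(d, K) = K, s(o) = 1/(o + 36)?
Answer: 825563026422/5 ≈ 1.6511e+11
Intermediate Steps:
s(o) = 1/(36 + o)
D = 559035 (D = -1107*(-505) = 559035)
(h(129, s(-41)) + D)*(-1873191 + 2168544) = (1/(36 - 41) + 559035)*(-1873191 + 2168544) = (1/(-5) + 559035)*295353 = (-⅕ + 559035)*295353 = (2795174/5)*295353 = 825563026422/5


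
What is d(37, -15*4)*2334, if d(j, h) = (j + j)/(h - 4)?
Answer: -43179/16 ≈ -2698.7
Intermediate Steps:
d(j, h) = 2*j/(-4 + h) (d(j, h) = (2*j)/(-4 + h) = 2*j/(-4 + h))
d(37, -15*4)*2334 = (2*37/(-4 - 15*4))*2334 = (2*37/(-4 - 60))*2334 = (2*37/(-64))*2334 = (2*37*(-1/64))*2334 = -37/32*2334 = -43179/16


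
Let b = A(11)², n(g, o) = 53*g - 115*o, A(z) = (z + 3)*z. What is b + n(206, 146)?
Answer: 17844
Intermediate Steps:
A(z) = z*(3 + z) (A(z) = (3 + z)*z = z*(3 + z))
n(g, o) = -115*o + 53*g
b = 23716 (b = (11*(3 + 11))² = (11*14)² = 154² = 23716)
b + n(206, 146) = 23716 + (-115*146 + 53*206) = 23716 + (-16790 + 10918) = 23716 - 5872 = 17844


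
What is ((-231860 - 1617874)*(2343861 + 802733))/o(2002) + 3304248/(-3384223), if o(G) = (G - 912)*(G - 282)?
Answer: -4924352206349912877/1586185320100 ≈ -3.1045e+6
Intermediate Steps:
o(G) = (-912 + G)*(-282 + G)
((-231860 - 1617874)*(2343861 + 802733))/o(2002) + 3304248/(-3384223) = ((-231860 - 1617874)*(2343861 + 802733))/(257184 + 2002² - 1194*2002) + 3304248/(-3384223) = (-1849734*3146594)/(257184 + 4008004 - 2390388) + 3304248*(-1/3384223) = -5820361905996/1874800 - 3304248/3384223 = -5820361905996*1/1874800 - 3304248/3384223 = -1455090476499/468700 - 3304248/3384223 = -4924352206349912877/1586185320100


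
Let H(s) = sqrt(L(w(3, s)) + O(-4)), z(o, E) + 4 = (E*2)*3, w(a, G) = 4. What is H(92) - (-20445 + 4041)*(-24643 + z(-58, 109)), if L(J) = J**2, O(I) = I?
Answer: -393581172 + 2*sqrt(3) ≈ -3.9358e+8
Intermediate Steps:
z(o, E) = -4 + 6*E (z(o, E) = -4 + (E*2)*3 = -4 + (2*E)*3 = -4 + 6*E)
H(s) = 2*sqrt(3) (H(s) = sqrt(4**2 - 4) = sqrt(16 - 4) = sqrt(12) = 2*sqrt(3))
H(92) - (-20445 + 4041)*(-24643 + z(-58, 109)) = 2*sqrt(3) - (-20445 + 4041)*(-24643 + (-4 + 6*109)) = 2*sqrt(3) - (-16404)*(-24643 + (-4 + 654)) = 2*sqrt(3) - (-16404)*(-24643 + 650) = 2*sqrt(3) - (-16404)*(-23993) = 2*sqrt(3) - 1*393581172 = 2*sqrt(3) - 393581172 = -393581172 + 2*sqrt(3)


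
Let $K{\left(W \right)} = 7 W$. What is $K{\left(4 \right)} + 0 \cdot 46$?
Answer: $28$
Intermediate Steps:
$K{\left(4 \right)} + 0 \cdot 46 = 7 \cdot 4 + 0 \cdot 46 = 28 + 0 = 28$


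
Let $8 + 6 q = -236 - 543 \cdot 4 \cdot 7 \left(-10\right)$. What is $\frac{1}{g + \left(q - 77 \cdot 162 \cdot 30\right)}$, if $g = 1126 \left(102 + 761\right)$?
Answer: $\frac{3}{1868452} \approx 1.6056 \cdot 10^{-6}$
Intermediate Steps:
$q = \frac{75898}{3}$ ($q = - \frac{4}{3} + \frac{-236 - 543 \cdot 4 \cdot 7 \left(-10\right)}{6} = - \frac{4}{3} + \frac{-236 - 543 \cdot 28 \left(-10\right)}{6} = - \frac{4}{3} + \frac{-236 - -152040}{6} = - \frac{4}{3} + \frac{-236 + 152040}{6} = - \frac{4}{3} + \frac{1}{6} \cdot 151804 = - \frac{4}{3} + \frac{75902}{3} = \frac{75898}{3} \approx 25299.0$)
$g = 971738$ ($g = 1126 \cdot 863 = 971738$)
$\frac{1}{g + \left(q - 77 \cdot 162 \cdot 30\right)} = \frac{1}{971738 + \left(\frac{75898}{3} - 77 \cdot 162 \cdot 30\right)} = \frac{1}{971738 + \left(\frac{75898}{3} - 12474 \cdot 30\right)} = \frac{1}{971738 + \left(\frac{75898}{3} - 374220\right)} = \frac{1}{971738 - \frac{1046762}{3}} = \frac{1}{\frac{1868452}{3}} = \frac{3}{1868452}$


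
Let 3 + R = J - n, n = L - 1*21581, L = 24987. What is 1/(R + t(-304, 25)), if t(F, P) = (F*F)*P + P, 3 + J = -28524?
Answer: 1/2278489 ≈ 4.3889e-7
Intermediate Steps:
J = -28527 (J = -3 - 28524 = -28527)
n = 3406 (n = 24987 - 1*21581 = 24987 - 21581 = 3406)
t(F, P) = P + P*F² (t(F, P) = F²*P + P = P*F² + P = P + P*F²)
R = -31936 (R = -3 + (-28527 - 1*3406) = -3 + (-28527 - 3406) = -3 - 31933 = -31936)
1/(R + t(-304, 25)) = 1/(-31936 + 25*(1 + (-304)²)) = 1/(-31936 + 25*(1 + 92416)) = 1/(-31936 + 25*92417) = 1/(-31936 + 2310425) = 1/2278489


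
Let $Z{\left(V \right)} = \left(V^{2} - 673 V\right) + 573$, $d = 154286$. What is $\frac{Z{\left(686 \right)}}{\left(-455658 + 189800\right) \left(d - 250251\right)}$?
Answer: $\frac{9491}{25513062970} \approx 3.7201 \cdot 10^{-7}$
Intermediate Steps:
$Z{\left(V \right)} = 573 + V^{2} - 673 V$
$\frac{Z{\left(686 \right)}}{\left(-455658 + 189800\right) \left(d - 250251\right)} = \frac{573 + 686^{2} - 461678}{\left(-455658 + 189800\right) \left(154286 - 250251\right)} = \frac{573 + 470596 - 461678}{\left(-265858\right) \left(-95965\right)} = \frac{9491}{25513062970}$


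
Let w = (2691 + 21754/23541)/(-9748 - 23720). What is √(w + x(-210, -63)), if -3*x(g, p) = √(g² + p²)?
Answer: √(-1386883186600555 - 120699334221502428*√109)/131311698 ≈ 8.5535*I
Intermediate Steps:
x(g, p) = -√(g² + p²)/3
w = -63370585/787870188 (w = (2691 + 21754*(1/23541))/(-33468) = (2691 + 21754/23541)*(-1/33468) = (63370585/23541)*(-1/33468) = -63370585/787870188 ≈ -0.080433)
√(w + x(-210, -63)) = √(-63370585/787870188 - √((-210)² + (-63)²)/3) = √(-63370585/787870188 - √(44100 + 3969)/3) = √(-63370585/787870188 - 7*√109)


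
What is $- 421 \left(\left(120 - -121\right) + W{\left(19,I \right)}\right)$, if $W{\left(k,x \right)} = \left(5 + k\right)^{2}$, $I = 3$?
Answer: $-343957$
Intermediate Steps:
$- 421 \left(\left(120 - -121\right) + W{\left(19,I \right)}\right) = - 421 \left(\left(120 - -121\right) + \left(5 + 19\right)^{2}\right) = - 421 \left(\left(120 + 121\right) + 24^{2}\right) = - 421 \left(241 + 576\right) = \left(-421\right) 817 = -343957$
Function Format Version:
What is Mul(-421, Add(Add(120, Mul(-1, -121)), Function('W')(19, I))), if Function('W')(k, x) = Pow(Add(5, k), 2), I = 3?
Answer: -343957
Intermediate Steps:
Mul(-421, Add(Add(120, Mul(-1, -121)), Function('W')(19, I))) = Mul(-421, Add(Add(120, Mul(-1, -121)), Pow(Add(5, 19), 2))) = Mul(-421, Add(Add(120, 121), Pow(24, 2))) = Mul(-421, Add(241, 576)) = Mul(-421, 817) = -343957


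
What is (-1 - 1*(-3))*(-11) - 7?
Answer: -29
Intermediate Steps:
(-1 - 1*(-3))*(-11) - 7 = (-1 + 3)*(-11) - 7 = 2*(-11) - 7 = -22 - 7 = -29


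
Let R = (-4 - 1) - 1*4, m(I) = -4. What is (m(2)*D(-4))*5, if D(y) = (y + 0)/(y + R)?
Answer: -80/13 ≈ -6.1538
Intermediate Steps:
R = -9 (R = -5 - 4 = -9)
D(y) = y/(-9 + y) (D(y) = (y + 0)/(y - 9) = y/(-9 + y))
(m(2)*D(-4))*5 = -(-16)/(-9 - 4)*5 = -(-16)/(-13)*5 = -(-16)*(-1)/13*5 = -4*4/13*5 = -16/13*5 = -80/13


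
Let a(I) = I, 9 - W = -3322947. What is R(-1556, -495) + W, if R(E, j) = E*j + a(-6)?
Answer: 4093170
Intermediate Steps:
W = 3322956 (W = 9 - 1*(-3322947) = 9 + 3322947 = 3322956)
R(E, j) = -6 + E*j (R(E, j) = E*j - 6 = -6 + E*j)
R(-1556, -495) + W = (-6 - 1556*(-495)) + 3322956 = (-6 + 770220) + 3322956 = 770214 + 3322956 = 4093170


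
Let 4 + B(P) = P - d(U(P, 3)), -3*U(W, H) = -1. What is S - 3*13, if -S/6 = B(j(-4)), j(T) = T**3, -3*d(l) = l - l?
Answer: 369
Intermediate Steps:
U(W, H) = 1/3 (U(W, H) = -1/3*(-1) = 1/3)
d(l) = 0 (d(l) = -(l - l)/3 = -1/3*0 = 0)
B(P) = -4 + P (B(P) = -4 + (P - 1*0) = -4 + (P + 0) = -4 + P)
S = 408 (S = -6*(-4 + (-4)**3) = -6*(-4 - 64) = -6*(-68) = 408)
S - 3*13 = 408 - 3*13 = 408 - 39 = 369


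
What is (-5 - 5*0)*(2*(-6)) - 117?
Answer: -57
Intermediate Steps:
(-5 - 5*0)*(2*(-6)) - 117 = (-5 + 0)*(-12) - 117 = -5*(-12) - 117 = 60 - 117 = -57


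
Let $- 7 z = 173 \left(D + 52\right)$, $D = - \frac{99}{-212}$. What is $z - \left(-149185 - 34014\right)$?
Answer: $\frac{38563291}{212} \approx 1.819 \cdot 10^{5}$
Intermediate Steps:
$D = \frac{99}{212}$ ($D = \left(-99\right) \left(- \frac{1}{212}\right) = \frac{99}{212} \approx 0.46698$)
$z = - \frac{274897}{212}$ ($z = - \frac{173 \left(\frac{99}{212} + 52\right)}{7} = - \frac{173 \cdot \frac{11123}{212}}{7} = \left(- \frac{1}{7}\right) \frac{1924279}{212} = - \frac{274897}{212} \approx -1296.7$)
$z - \left(-149185 - 34014\right) = - \frac{274897}{212} - \left(-149185 - 34014\right) = - \frac{274897}{212} - -183199 = - \frac{274897}{212} + 183199 = \frac{38563291}{212}$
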